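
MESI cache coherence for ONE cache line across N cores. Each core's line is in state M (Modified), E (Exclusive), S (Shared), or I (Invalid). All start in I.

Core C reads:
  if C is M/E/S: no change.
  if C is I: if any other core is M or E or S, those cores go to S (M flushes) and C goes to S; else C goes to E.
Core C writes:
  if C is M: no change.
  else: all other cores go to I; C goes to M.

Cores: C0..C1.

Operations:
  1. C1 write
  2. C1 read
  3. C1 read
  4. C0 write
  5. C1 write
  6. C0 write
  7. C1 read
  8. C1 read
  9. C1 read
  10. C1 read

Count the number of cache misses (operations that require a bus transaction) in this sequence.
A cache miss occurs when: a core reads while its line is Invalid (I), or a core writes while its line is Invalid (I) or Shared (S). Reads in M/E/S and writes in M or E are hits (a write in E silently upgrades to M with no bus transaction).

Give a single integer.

Answer: 5

Derivation:
Op 1: C1 write [C1 write: invalidate none -> C1=M] -> [I,M] [MISS #1: write from I]
Op 2: C1 read [C1 read: already in M, no change] -> [I,M] [hit: read from M]
Op 3: C1 read [C1 read: already in M, no change] -> [I,M] [hit: read from M]
Op 4: C0 write [C0 write: invalidate ['C1=M'] -> C0=M] -> [M,I] [MISS #2: write from I]
Op 5: C1 write [C1 write: invalidate ['C0=M'] -> C1=M] -> [I,M] [MISS #3: write from I]
Op 6: C0 write [C0 write: invalidate ['C1=M'] -> C0=M] -> [M,I] [MISS #4: write from I]
Op 7: C1 read [C1 read from I: others=['C0=M'] -> C1=S, others downsized to S] -> [S,S] [MISS #5: read from I]
Op 8: C1 read [C1 read: already in S, no change] -> [S,S] [hit: read from S]
Op 9: C1 read [C1 read: already in S, no change] -> [S,S] [hit: read from S]
Op 10: C1 read [C1 read: already in S, no change] -> [S,S] [hit: read from S]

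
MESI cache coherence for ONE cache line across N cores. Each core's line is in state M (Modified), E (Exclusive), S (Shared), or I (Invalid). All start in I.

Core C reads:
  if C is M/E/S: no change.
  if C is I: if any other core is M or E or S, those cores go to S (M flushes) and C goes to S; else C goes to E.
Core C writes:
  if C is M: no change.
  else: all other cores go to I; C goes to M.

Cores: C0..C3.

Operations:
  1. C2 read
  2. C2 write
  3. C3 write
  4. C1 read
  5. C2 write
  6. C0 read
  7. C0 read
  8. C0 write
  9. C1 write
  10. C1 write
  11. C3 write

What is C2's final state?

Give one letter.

Answer: I

Derivation:
Op 1: C2 read [C2 read from I: no other sharers -> C2=E (exclusive)] -> [I,I,E,I]
Op 2: C2 write [C2 write: invalidate none -> C2=M] -> [I,I,M,I]
Op 3: C3 write [C3 write: invalidate ['C2=M'] -> C3=M] -> [I,I,I,M]
Op 4: C1 read [C1 read from I: others=['C3=M'] -> C1=S, others downsized to S] -> [I,S,I,S]
Op 5: C2 write [C2 write: invalidate ['C1=S', 'C3=S'] -> C2=M] -> [I,I,M,I]
Op 6: C0 read [C0 read from I: others=['C2=M'] -> C0=S, others downsized to S] -> [S,I,S,I]
Op 7: C0 read [C0 read: already in S, no change] -> [S,I,S,I]
Op 8: C0 write [C0 write: invalidate ['C2=S'] -> C0=M] -> [M,I,I,I]
Op 9: C1 write [C1 write: invalidate ['C0=M'] -> C1=M] -> [I,M,I,I]
Op 10: C1 write [C1 write: already M (modified), no change] -> [I,M,I,I]
Op 11: C3 write [C3 write: invalidate ['C1=M'] -> C3=M] -> [I,I,I,M]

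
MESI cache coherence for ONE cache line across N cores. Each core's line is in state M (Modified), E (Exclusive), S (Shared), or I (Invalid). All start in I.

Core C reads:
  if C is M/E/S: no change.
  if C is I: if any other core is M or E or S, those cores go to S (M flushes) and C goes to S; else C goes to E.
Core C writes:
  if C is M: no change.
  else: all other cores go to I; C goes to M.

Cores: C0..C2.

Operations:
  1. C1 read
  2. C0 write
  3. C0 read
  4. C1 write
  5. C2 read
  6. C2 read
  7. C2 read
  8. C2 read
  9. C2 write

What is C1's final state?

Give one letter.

Op 1: C1 read [C1 read from I: no other sharers -> C1=E (exclusive)] -> [I,E,I]
Op 2: C0 write [C0 write: invalidate ['C1=E'] -> C0=M] -> [M,I,I]
Op 3: C0 read [C0 read: already in M, no change] -> [M,I,I]
Op 4: C1 write [C1 write: invalidate ['C0=M'] -> C1=M] -> [I,M,I]
Op 5: C2 read [C2 read from I: others=['C1=M'] -> C2=S, others downsized to S] -> [I,S,S]
Op 6: C2 read [C2 read: already in S, no change] -> [I,S,S]
Op 7: C2 read [C2 read: already in S, no change] -> [I,S,S]
Op 8: C2 read [C2 read: already in S, no change] -> [I,S,S]
Op 9: C2 write [C2 write: invalidate ['C1=S'] -> C2=M] -> [I,I,M]

Answer: I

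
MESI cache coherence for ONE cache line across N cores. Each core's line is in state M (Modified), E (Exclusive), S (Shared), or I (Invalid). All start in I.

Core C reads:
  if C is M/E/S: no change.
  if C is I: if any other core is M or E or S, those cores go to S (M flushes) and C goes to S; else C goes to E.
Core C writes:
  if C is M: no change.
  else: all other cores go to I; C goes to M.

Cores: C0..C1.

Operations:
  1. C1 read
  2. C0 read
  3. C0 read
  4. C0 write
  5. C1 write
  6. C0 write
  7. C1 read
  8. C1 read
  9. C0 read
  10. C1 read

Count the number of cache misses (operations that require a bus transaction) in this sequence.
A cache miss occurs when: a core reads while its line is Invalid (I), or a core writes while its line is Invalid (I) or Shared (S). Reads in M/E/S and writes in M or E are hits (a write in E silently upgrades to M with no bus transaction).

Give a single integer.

Answer: 6

Derivation:
Op 1: C1 read [C1 read from I: no other sharers -> C1=E (exclusive)] -> [I,E] [MISS #1: read from I]
Op 2: C0 read [C0 read from I: others=['C1=E'] -> C0=S, others downsized to S] -> [S,S] [MISS #2: read from I]
Op 3: C0 read [C0 read: already in S, no change] -> [S,S] [hit: read from S]
Op 4: C0 write [C0 write: invalidate ['C1=S'] -> C0=M] -> [M,I] [MISS #3: write from S]
Op 5: C1 write [C1 write: invalidate ['C0=M'] -> C1=M] -> [I,M] [MISS #4: write from I]
Op 6: C0 write [C0 write: invalidate ['C1=M'] -> C0=M] -> [M,I] [MISS #5: write from I]
Op 7: C1 read [C1 read from I: others=['C0=M'] -> C1=S, others downsized to S] -> [S,S] [MISS #6: read from I]
Op 8: C1 read [C1 read: already in S, no change] -> [S,S] [hit: read from S]
Op 9: C0 read [C0 read: already in S, no change] -> [S,S] [hit: read from S]
Op 10: C1 read [C1 read: already in S, no change] -> [S,S] [hit: read from S]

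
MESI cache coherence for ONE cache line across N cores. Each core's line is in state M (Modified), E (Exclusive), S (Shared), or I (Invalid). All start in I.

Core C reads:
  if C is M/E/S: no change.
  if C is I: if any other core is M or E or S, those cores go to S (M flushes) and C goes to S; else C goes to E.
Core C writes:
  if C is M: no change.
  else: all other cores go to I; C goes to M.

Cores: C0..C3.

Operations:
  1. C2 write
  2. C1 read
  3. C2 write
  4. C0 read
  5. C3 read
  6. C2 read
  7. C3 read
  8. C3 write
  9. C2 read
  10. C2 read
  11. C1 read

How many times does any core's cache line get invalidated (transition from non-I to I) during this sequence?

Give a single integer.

Op 1: C2 write [C2 write: invalidate none -> C2=M] -> [I,I,M,I] (invalidations this op: 0; running total: 0)
Op 2: C1 read [C1 read from I: others=['C2=M'] -> C1=S, others downsized to S] -> [I,S,S,I] (invalidations this op: 0; running total: 0)
Op 3: C2 write [C2 write: invalidate ['C1=S'] -> C2=M] -> [I,I,M,I] (invalidations this op: 1; running total: 1)
Op 4: C0 read [C0 read from I: others=['C2=M'] -> C0=S, others downsized to S] -> [S,I,S,I] (invalidations this op: 0; running total: 1)
Op 5: C3 read [C3 read from I: others=['C0=S', 'C2=S'] -> C3=S, others downsized to S] -> [S,I,S,S] (invalidations this op: 0; running total: 1)
Op 6: C2 read [C2 read: already in S, no change] -> [S,I,S,S] (invalidations this op: 0; running total: 1)
Op 7: C3 read [C3 read: already in S, no change] -> [S,I,S,S] (invalidations this op: 0; running total: 1)
Op 8: C3 write [C3 write: invalidate ['C0=S', 'C2=S'] -> C3=M] -> [I,I,I,M] (invalidations this op: 2; running total: 3)
Op 9: C2 read [C2 read from I: others=['C3=M'] -> C2=S, others downsized to S] -> [I,I,S,S] (invalidations this op: 0; running total: 3)
Op 10: C2 read [C2 read: already in S, no change] -> [I,I,S,S] (invalidations this op: 0; running total: 3)
Op 11: C1 read [C1 read from I: others=['C2=S', 'C3=S'] -> C1=S, others downsized to S] -> [I,S,S,S] (invalidations this op: 0; running total: 3)

Answer: 3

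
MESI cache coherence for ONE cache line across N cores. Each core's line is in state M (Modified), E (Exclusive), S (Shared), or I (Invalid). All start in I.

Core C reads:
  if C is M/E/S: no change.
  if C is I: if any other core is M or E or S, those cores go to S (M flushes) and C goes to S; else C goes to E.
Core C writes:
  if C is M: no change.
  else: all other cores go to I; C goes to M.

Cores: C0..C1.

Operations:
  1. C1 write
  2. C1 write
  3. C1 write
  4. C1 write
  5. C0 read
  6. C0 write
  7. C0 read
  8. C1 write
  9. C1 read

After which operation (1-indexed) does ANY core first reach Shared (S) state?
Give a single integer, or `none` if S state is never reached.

Answer: 5

Derivation:
Op 1: C1 write [C1 write: invalidate none -> C1=M] -> [I,M]
Op 2: C1 write [C1 write: already M (modified), no change] -> [I,M]
Op 3: C1 write [C1 write: already M (modified), no change] -> [I,M]
Op 4: C1 write [C1 write: already M (modified), no change] -> [I,M]
Op 5: C0 read [C0 read from I: others=['C1=M'] -> C0=S, others downsized to S] -> [S,S]
  -> First S state at op 5; remaining ops need not be traced.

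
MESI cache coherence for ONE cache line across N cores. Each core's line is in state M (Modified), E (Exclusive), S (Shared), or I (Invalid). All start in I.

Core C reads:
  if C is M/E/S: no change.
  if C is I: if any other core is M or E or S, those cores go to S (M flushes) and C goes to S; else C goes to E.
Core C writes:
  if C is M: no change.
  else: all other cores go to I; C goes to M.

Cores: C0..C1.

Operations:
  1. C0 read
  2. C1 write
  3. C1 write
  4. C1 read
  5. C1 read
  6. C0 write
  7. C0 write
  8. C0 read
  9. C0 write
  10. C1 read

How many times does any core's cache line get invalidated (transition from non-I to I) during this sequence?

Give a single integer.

Answer: 2

Derivation:
Op 1: C0 read [C0 read from I: no other sharers -> C0=E (exclusive)] -> [E,I] (invalidations this op: 0; running total: 0)
Op 2: C1 write [C1 write: invalidate ['C0=E'] -> C1=M] -> [I,M] (invalidations this op: 1; running total: 1)
Op 3: C1 write [C1 write: already M (modified), no change] -> [I,M] (invalidations this op: 0; running total: 1)
Op 4: C1 read [C1 read: already in M, no change] -> [I,M] (invalidations this op: 0; running total: 1)
Op 5: C1 read [C1 read: already in M, no change] -> [I,M] (invalidations this op: 0; running total: 1)
Op 6: C0 write [C0 write: invalidate ['C1=M'] -> C0=M] -> [M,I] (invalidations this op: 1; running total: 2)
Op 7: C0 write [C0 write: already M (modified), no change] -> [M,I] (invalidations this op: 0; running total: 2)
Op 8: C0 read [C0 read: already in M, no change] -> [M,I] (invalidations this op: 0; running total: 2)
Op 9: C0 write [C0 write: already M (modified), no change] -> [M,I] (invalidations this op: 0; running total: 2)
Op 10: C1 read [C1 read from I: others=['C0=M'] -> C1=S, others downsized to S] -> [S,S] (invalidations this op: 0; running total: 2)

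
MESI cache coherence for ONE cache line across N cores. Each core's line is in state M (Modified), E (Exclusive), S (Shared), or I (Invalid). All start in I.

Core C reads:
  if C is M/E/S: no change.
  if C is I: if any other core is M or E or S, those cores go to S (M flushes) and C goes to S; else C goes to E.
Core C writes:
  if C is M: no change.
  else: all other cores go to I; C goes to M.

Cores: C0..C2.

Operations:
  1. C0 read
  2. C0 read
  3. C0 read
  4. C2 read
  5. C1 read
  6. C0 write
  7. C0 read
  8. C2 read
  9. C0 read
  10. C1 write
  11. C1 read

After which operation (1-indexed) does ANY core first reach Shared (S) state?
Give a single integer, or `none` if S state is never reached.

Op 1: C0 read [C0 read from I: no other sharers -> C0=E (exclusive)] -> [E,I,I]
Op 2: C0 read [C0 read: already in E, no change] -> [E,I,I]
Op 3: C0 read [C0 read: already in E, no change] -> [E,I,I]
Op 4: C2 read [C2 read from I: others=['C0=E'] -> C2=S, others downsized to S] -> [S,I,S]
  -> First S state at op 4; remaining ops need not be traced.

Answer: 4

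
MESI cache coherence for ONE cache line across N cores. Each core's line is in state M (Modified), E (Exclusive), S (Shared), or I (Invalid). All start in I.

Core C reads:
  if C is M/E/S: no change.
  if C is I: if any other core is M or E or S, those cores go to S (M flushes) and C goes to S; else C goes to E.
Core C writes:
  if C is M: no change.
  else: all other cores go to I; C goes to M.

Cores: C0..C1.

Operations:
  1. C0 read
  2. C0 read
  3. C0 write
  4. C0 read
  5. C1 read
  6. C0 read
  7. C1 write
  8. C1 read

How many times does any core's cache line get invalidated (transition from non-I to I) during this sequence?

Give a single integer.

Answer: 1

Derivation:
Op 1: C0 read [C0 read from I: no other sharers -> C0=E (exclusive)] -> [E,I] (invalidations this op: 0; running total: 0)
Op 2: C0 read [C0 read: already in E, no change] -> [E,I] (invalidations this op: 0; running total: 0)
Op 3: C0 write [C0 write: invalidate none -> C0=M] -> [M,I] (invalidations this op: 0; running total: 0)
Op 4: C0 read [C0 read: already in M, no change] -> [M,I] (invalidations this op: 0; running total: 0)
Op 5: C1 read [C1 read from I: others=['C0=M'] -> C1=S, others downsized to S] -> [S,S] (invalidations this op: 0; running total: 0)
Op 6: C0 read [C0 read: already in S, no change] -> [S,S] (invalidations this op: 0; running total: 0)
Op 7: C1 write [C1 write: invalidate ['C0=S'] -> C1=M] -> [I,M] (invalidations this op: 1; running total: 1)
Op 8: C1 read [C1 read: already in M, no change] -> [I,M] (invalidations this op: 0; running total: 1)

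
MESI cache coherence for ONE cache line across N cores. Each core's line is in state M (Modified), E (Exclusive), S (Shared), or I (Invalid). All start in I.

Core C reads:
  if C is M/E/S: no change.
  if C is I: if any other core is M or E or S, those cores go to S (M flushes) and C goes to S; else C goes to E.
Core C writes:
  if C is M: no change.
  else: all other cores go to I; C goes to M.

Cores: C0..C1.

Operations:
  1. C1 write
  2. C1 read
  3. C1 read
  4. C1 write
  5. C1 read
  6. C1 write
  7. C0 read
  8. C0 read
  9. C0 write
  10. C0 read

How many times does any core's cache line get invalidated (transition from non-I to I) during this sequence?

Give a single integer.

Op 1: C1 write [C1 write: invalidate none -> C1=M] -> [I,M] (invalidations this op: 0; running total: 0)
Op 2: C1 read [C1 read: already in M, no change] -> [I,M] (invalidations this op: 0; running total: 0)
Op 3: C1 read [C1 read: already in M, no change] -> [I,M] (invalidations this op: 0; running total: 0)
Op 4: C1 write [C1 write: already M (modified), no change] -> [I,M] (invalidations this op: 0; running total: 0)
Op 5: C1 read [C1 read: already in M, no change] -> [I,M] (invalidations this op: 0; running total: 0)
Op 6: C1 write [C1 write: already M (modified), no change] -> [I,M] (invalidations this op: 0; running total: 0)
Op 7: C0 read [C0 read from I: others=['C1=M'] -> C0=S, others downsized to S] -> [S,S] (invalidations this op: 0; running total: 0)
Op 8: C0 read [C0 read: already in S, no change] -> [S,S] (invalidations this op: 0; running total: 0)
Op 9: C0 write [C0 write: invalidate ['C1=S'] -> C0=M] -> [M,I] (invalidations this op: 1; running total: 1)
Op 10: C0 read [C0 read: already in M, no change] -> [M,I] (invalidations this op: 0; running total: 1)

Answer: 1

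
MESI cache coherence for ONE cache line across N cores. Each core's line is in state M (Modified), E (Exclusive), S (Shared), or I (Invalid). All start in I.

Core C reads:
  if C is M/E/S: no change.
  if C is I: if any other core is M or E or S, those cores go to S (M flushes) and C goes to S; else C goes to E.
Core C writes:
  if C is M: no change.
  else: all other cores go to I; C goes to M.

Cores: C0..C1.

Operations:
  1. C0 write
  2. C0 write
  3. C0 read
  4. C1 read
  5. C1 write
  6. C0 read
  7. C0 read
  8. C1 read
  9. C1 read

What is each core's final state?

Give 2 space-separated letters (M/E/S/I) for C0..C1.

Op 1: C0 write [C0 write: invalidate none -> C0=M] -> [M,I]
Op 2: C0 write [C0 write: already M (modified), no change] -> [M,I]
Op 3: C0 read [C0 read: already in M, no change] -> [M,I]
Op 4: C1 read [C1 read from I: others=['C0=M'] -> C1=S, others downsized to S] -> [S,S]
Op 5: C1 write [C1 write: invalidate ['C0=S'] -> C1=M] -> [I,M]
Op 6: C0 read [C0 read from I: others=['C1=M'] -> C0=S, others downsized to S] -> [S,S]
Op 7: C0 read [C0 read: already in S, no change] -> [S,S]
Op 8: C1 read [C1 read: already in S, no change] -> [S,S]
Op 9: C1 read [C1 read: already in S, no change] -> [S,S]

Answer: S S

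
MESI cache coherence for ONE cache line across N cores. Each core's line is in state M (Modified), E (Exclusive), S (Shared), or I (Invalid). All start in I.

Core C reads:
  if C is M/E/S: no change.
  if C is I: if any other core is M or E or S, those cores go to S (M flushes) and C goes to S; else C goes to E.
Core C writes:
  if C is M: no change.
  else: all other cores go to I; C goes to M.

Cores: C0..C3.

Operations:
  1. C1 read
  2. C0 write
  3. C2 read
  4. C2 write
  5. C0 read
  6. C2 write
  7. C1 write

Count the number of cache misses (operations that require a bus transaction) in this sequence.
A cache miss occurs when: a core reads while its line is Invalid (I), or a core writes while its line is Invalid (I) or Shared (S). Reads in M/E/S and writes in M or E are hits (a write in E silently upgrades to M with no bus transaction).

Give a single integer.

Answer: 7

Derivation:
Op 1: C1 read [C1 read from I: no other sharers -> C1=E (exclusive)] -> [I,E,I,I] [MISS #1: read from I]
Op 2: C0 write [C0 write: invalidate ['C1=E'] -> C0=M] -> [M,I,I,I] [MISS #2: write from I]
Op 3: C2 read [C2 read from I: others=['C0=M'] -> C2=S, others downsized to S] -> [S,I,S,I] [MISS #3: read from I]
Op 4: C2 write [C2 write: invalidate ['C0=S'] -> C2=M] -> [I,I,M,I] [MISS #4: write from S]
Op 5: C0 read [C0 read from I: others=['C2=M'] -> C0=S, others downsized to S] -> [S,I,S,I] [MISS #5: read from I]
Op 6: C2 write [C2 write: invalidate ['C0=S'] -> C2=M] -> [I,I,M,I] [MISS #6: write from S]
Op 7: C1 write [C1 write: invalidate ['C2=M'] -> C1=M] -> [I,M,I,I] [MISS #7: write from I]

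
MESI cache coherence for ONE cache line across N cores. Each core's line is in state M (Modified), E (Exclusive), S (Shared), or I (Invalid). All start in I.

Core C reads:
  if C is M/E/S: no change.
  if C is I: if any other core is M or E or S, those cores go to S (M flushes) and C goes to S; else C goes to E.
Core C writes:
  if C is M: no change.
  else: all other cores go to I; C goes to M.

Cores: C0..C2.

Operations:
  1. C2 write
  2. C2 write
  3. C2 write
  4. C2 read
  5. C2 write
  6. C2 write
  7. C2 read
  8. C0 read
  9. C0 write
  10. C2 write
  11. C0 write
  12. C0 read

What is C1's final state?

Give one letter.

Answer: I

Derivation:
Op 1: C2 write [C2 write: invalidate none -> C2=M] -> [I,I,M]
Op 2: C2 write [C2 write: already M (modified), no change] -> [I,I,M]
Op 3: C2 write [C2 write: already M (modified), no change] -> [I,I,M]
Op 4: C2 read [C2 read: already in M, no change] -> [I,I,M]
Op 5: C2 write [C2 write: already M (modified), no change] -> [I,I,M]
Op 6: C2 write [C2 write: already M (modified), no change] -> [I,I,M]
Op 7: C2 read [C2 read: already in M, no change] -> [I,I,M]
Op 8: C0 read [C0 read from I: others=['C2=M'] -> C0=S, others downsized to S] -> [S,I,S]
Op 9: C0 write [C0 write: invalidate ['C2=S'] -> C0=M] -> [M,I,I]
Op 10: C2 write [C2 write: invalidate ['C0=M'] -> C2=M] -> [I,I,M]
Op 11: C0 write [C0 write: invalidate ['C2=M'] -> C0=M] -> [M,I,I]
Op 12: C0 read [C0 read: already in M, no change] -> [M,I,I]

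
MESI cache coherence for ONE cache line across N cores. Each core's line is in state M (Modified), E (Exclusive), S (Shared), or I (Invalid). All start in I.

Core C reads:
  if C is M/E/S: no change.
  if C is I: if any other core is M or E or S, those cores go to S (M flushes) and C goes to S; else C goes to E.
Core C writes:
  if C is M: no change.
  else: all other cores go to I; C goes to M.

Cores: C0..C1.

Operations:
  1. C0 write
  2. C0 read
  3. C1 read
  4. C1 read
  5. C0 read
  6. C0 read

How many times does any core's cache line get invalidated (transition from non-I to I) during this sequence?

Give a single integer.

Op 1: C0 write [C0 write: invalidate none -> C0=M] -> [M,I] (invalidations this op: 0; running total: 0)
Op 2: C0 read [C0 read: already in M, no change] -> [M,I] (invalidations this op: 0; running total: 0)
Op 3: C1 read [C1 read from I: others=['C0=M'] -> C1=S, others downsized to S] -> [S,S] (invalidations this op: 0; running total: 0)
Op 4: C1 read [C1 read: already in S, no change] -> [S,S] (invalidations this op: 0; running total: 0)
Op 5: C0 read [C0 read: already in S, no change] -> [S,S] (invalidations this op: 0; running total: 0)
Op 6: C0 read [C0 read: already in S, no change] -> [S,S] (invalidations this op: 0; running total: 0)

Answer: 0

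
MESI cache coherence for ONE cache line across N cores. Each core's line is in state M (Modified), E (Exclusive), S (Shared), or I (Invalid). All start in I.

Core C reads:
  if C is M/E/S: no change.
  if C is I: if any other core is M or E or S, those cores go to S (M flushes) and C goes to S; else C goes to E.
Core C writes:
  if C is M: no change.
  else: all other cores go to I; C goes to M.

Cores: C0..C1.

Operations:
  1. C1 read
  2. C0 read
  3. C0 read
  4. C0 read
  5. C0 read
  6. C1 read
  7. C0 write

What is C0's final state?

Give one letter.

Op 1: C1 read [C1 read from I: no other sharers -> C1=E (exclusive)] -> [I,E]
Op 2: C0 read [C0 read from I: others=['C1=E'] -> C0=S, others downsized to S] -> [S,S]
Op 3: C0 read [C0 read: already in S, no change] -> [S,S]
Op 4: C0 read [C0 read: already in S, no change] -> [S,S]
Op 5: C0 read [C0 read: already in S, no change] -> [S,S]
Op 6: C1 read [C1 read: already in S, no change] -> [S,S]
Op 7: C0 write [C0 write: invalidate ['C1=S'] -> C0=M] -> [M,I]

Answer: M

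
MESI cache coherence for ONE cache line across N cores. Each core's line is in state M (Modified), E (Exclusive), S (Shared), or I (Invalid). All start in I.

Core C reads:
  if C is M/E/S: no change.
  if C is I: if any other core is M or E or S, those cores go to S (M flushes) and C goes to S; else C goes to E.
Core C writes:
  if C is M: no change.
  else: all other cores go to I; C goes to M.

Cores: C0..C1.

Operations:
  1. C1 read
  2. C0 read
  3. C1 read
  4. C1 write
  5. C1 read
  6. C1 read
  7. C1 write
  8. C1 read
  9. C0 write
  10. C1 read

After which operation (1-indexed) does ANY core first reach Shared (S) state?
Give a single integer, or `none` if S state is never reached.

Op 1: C1 read [C1 read from I: no other sharers -> C1=E (exclusive)] -> [I,E]
Op 2: C0 read [C0 read from I: others=['C1=E'] -> C0=S, others downsized to S] -> [S,S]
  -> First S state at op 2; remaining ops need not be traced.

Answer: 2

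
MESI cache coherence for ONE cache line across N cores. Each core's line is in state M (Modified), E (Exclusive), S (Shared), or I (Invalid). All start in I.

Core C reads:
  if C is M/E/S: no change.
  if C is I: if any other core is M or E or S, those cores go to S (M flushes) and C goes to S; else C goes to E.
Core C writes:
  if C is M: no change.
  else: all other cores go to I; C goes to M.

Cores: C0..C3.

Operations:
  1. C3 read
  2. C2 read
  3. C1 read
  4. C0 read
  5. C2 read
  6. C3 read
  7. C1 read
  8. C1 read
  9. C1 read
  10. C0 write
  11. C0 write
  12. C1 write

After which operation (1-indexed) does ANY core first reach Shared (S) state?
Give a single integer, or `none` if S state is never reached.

Op 1: C3 read [C3 read from I: no other sharers -> C3=E (exclusive)] -> [I,I,I,E]
Op 2: C2 read [C2 read from I: others=['C3=E'] -> C2=S, others downsized to S] -> [I,I,S,S]
  -> First S state at op 2; remaining ops need not be traced.

Answer: 2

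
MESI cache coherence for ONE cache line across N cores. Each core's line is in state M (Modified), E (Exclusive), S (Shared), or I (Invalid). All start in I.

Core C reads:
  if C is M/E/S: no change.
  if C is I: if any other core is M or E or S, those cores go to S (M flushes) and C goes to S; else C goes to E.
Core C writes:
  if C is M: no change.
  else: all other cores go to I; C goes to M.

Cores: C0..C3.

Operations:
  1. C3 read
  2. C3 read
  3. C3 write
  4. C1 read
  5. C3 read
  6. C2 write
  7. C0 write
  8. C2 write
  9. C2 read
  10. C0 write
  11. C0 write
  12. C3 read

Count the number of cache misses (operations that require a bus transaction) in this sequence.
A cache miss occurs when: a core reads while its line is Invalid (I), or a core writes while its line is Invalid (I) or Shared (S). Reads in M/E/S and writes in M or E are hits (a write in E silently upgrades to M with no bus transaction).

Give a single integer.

Op 1: C3 read [C3 read from I: no other sharers -> C3=E (exclusive)] -> [I,I,I,E] [MISS #1: read from I]
Op 2: C3 read [C3 read: already in E, no change] -> [I,I,I,E] [hit: read from E]
Op 3: C3 write [C3 write: invalidate none -> C3=M] -> [I,I,I,M] [hit: write from E is a silent E->M upgrade, no bus transaction]
Op 4: C1 read [C1 read from I: others=['C3=M'] -> C1=S, others downsized to S] -> [I,S,I,S] [MISS #2: read from I]
Op 5: C3 read [C3 read: already in S, no change] -> [I,S,I,S] [hit: read from S]
Op 6: C2 write [C2 write: invalidate ['C1=S', 'C3=S'] -> C2=M] -> [I,I,M,I] [MISS #3: write from I]
Op 7: C0 write [C0 write: invalidate ['C2=M'] -> C0=M] -> [M,I,I,I] [MISS #4: write from I]
Op 8: C2 write [C2 write: invalidate ['C0=M'] -> C2=M] -> [I,I,M,I] [MISS #5: write from I]
Op 9: C2 read [C2 read: already in M, no change] -> [I,I,M,I] [hit: read from M]
Op 10: C0 write [C0 write: invalidate ['C2=M'] -> C0=M] -> [M,I,I,I] [MISS #6: write from I]
Op 11: C0 write [C0 write: already M (modified), no change] -> [M,I,I,I] [hit: write from M]
Op 12: C3 read [C3 read from I: others=['C0=M'] -> C3=S, others downsized to S] -> [S,I,I,S] [MISS #7: read from I]

Answer: 7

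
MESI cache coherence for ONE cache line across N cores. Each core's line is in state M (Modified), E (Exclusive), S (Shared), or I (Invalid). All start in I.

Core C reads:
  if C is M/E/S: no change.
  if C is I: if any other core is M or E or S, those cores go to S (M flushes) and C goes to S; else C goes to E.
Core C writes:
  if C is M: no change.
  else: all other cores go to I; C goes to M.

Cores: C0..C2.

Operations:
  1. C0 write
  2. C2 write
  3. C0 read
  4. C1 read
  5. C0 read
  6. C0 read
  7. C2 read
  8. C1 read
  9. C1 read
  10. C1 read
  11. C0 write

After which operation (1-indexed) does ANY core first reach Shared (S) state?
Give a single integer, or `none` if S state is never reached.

Op 1: C0 write [C0 write: invalidate none -> C0=M] -> [M,I,I]
Op 2: C2 write [C2 write: invalidate ['C0=M'] -> C2=M] -> [I,I,M]
Op 3: C0 read [C0 read from I: others=['C2=M'] -> C0=S, others downsized to S] -> [S,I,S]
  -> First S state at op 3; remaining ops need not be traced.

Answer: 3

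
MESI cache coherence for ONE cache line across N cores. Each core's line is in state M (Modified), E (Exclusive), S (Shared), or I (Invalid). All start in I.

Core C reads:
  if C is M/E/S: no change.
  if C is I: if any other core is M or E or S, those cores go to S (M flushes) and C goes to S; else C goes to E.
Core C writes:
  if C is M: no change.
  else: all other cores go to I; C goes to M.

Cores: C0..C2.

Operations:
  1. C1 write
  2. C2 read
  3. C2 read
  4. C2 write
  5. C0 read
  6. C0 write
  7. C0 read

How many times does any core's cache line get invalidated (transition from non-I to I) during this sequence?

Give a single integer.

Answer: 2

Derivation:
Op 1: C1 write [C1 write: invalidate none -> C1=M] -> [I,M,I] (invalidations this op: 0; running total: 0)
Op 2: C2 read [C2 read from I: others=['C1=M'] -> C2=S, others downsized to S] -> [I,S,S] (invalidations this op: 0; running total: 0)
Op 3: C2 read [C2 read: already in S, no change] -> [I,S,S] (invalidations this op: 0; running total: 0)
Op 4: C2 write [C2 write: invalidate ['C1=S'] -> C2=M] -> [I,I,M] (invalidations this op: 1; running total: 1)
Op 5: C0 read [C0 read from I: others=['C2=M'] -> C0=S, others downsized to S] -> [S,I,S] (invalidations this op: 0; running total: 1)
Op 6: C0 write [C0 write: invalidate ['C2=S'] -> C0=M] -> [M,I,I] (invalidations this op: 1; running total: 2)
Op 7: C0 read [C0 read: already in M, no change] -> [M,I,I] (invalidations this op: 0; running total: 2)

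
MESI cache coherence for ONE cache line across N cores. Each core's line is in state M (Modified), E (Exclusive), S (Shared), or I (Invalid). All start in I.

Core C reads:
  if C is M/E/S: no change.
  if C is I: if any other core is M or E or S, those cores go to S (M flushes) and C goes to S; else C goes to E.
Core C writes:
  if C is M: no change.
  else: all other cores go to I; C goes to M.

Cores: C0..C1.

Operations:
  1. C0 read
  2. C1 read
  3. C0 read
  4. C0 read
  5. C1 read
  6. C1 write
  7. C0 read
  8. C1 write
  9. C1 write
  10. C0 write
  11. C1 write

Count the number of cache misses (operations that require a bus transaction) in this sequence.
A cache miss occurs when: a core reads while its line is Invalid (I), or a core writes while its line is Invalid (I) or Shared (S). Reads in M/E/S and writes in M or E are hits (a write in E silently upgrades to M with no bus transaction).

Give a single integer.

Op 1: C0 read [C0 read from I: no other sharers -> C0=E (exclusive)] -> [E,I] [MISS #1: read from I]
Op 2: C1 read [C1 read from I: others=['C0=E'] -> C1=S, others downsized to S] -> [S,S] [MISS #2: read from I]
Op 3: C0 read [C0 read: already in S, no change] -> [S,S] [hit: read from S]
Op 4: C0 read [C0 read: already in S, no change] -> [S,S] [hit: read from S]
Op 5: C1 read [C1 read: already in S, no change] -> [S,S] [hit: read from S]
Op 6: C1 write [C1 write: invalidate ['C0=S'] -> C1=M] -> [I,M] [MISS #3: write from S]
Op 7: C0 read [C0 read from I: others=['C1=M'] -> C0=S, others downsized to S] -> [S,S] [MISS #4: read from I]
Op 8: C1 write [C1 write: invalidate ['C0=S'] -> C1=M] -> [I,M] [MISS #5: write from S]
Op 9: C1 write [C1 write: already M (modified), no change] -> [I,M] [hit: write from M]
Op 10: C0 write [C0 write: invalidate ['C1=M'] -> C0=M] -> [M,I] [MISS #6: write from I]
Op 11: C1 write [C1 write: invalidate ['C0=M'] -> C1=M] -> [I,M] [MISS #7: write from I]

Answer: 7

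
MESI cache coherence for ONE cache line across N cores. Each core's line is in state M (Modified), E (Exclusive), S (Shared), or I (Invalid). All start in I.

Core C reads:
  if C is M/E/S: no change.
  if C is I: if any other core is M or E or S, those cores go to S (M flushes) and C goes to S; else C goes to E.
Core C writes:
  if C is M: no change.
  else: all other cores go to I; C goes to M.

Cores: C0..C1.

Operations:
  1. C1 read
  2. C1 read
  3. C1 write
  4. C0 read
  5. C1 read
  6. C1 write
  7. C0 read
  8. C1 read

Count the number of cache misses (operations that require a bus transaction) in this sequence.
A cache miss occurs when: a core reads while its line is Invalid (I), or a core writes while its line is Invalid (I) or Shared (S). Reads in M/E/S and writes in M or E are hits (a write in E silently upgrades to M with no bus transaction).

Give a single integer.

Op 1: C1 read [C1 read from I: no other sharers -> C1=E (exclusive)] -> [I,E] [MISS #1: read from I]
Op 2: C1 read [C1 read: already in E, no change] -> [I,E] [hit: read from E]
Op 3: C1 write [C1 write: invalidate none -> C1=M] -> [I,M] [hit: write from E is a silent E->M upgrade, no bus transaction]
Op 4: C0 read [C0 read from I: others=['C1=M'] -> C0=S, others downsized to S] -> [S,S] [MISS #2: read from I]
Op 5: C1 read [C1 read: already in S, no change] -> [S,S] [hit: read from S]
Op 6: C1 write [C1 write: invalidate ['C0=S'] -> C1=M] -> [I,M] [MISS #3: write from S]
Op 7: C0 read [C0 read from I: others=['C1=M'] -> C0=S, others downsized to S] -> [S,S] [MISS #4: read from I]
Op 8: C1 read [C1 read: already in S, no change] -> [S,S] [hit: read from S]

Answer: 4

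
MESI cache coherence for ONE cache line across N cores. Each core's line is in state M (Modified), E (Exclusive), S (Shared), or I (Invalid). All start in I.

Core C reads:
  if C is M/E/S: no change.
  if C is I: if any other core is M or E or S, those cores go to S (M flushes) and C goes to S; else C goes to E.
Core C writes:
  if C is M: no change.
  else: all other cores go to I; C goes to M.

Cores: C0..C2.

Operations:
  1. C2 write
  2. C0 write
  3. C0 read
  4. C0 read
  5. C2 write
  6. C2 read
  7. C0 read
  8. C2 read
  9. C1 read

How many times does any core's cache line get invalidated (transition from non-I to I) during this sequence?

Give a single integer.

Answer: 2

Derivation:
Op 1: C2 write [C2 write: invalidate none -> C2=M] -> [I,I,M] (invalidations this op: 0; running total: 0)
Op 2: C0 write [C0 write: invalidate ['C2=M'] -> C0=M] -> [M,I,I] (invalidations this op: 1; running total: 1)
Op 3: C0 read [C0 read: already in M, no change] -> [M,I,I] (invalidations this op: 0; running total: 1)
Op 4: C0 read [C0 read: already in M, no change] -> [M,I,I] (invalidations this op: 0; running total: 1)
Op 5: C2 write [C2 write: invalidate ['C0=M'] -> C2=M] -> [I,I,M] (invalidations this op: 1; running total: 2)
Op 6: C2 read [C2 read: already in M, no change] -> [I,I,M] (invalidations this op: 0; running total: 2)
Op 7: C0 read [C0 read from I: others=['C2=M'] -> C0=S, others downsized to S] -> [S,I,S] (invalidations this op: 0; running total: 2)
Op 8: C2 read [C2 read: already in S, no change] -> [S,I,S] (invalidations this op: 0; running total: 2)
Op 9: C1 read [C1 read from I: others=['C0=S', 'C2=S'] -> C1=S, others downsized to S] -> [S,S,S] (invalidations this op: 0; running total: 2)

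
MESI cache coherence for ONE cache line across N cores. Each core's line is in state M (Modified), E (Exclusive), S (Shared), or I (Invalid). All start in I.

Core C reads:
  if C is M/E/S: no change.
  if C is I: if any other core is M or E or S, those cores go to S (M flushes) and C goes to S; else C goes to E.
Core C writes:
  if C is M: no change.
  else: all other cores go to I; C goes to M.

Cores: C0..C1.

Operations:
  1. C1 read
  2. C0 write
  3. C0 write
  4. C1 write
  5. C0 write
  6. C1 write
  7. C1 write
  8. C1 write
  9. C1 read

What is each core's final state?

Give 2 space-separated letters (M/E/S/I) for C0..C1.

Answer: I M

Derivation:
Op 1: C1 read [C1 read from I: no other sharers -> C1=E (exclusive)] -> [I,E]
Op 2: C0 write [C0 write: invalidate ['C1=E'] -> C0=M] -> [M,I]
Op 3: C0 write [C0 write: already M (modified), no change] -> [M,I]
Op 4: C1 write [C1 write: invalidate ['C0=M'] -> C1=M] -> [I,M]
Op 5: C0 write [C0 write: invalidate ['C1=M'] -> C0=M] -> [M,I]
Op 6: C1 write [C1 write: invalidate ['C0=M'] -> C1=M] -> [I,M]
Op 7: C1 write [C1 write: already M (modified), no change] -> [I,M]
Op 8: C1 write [C1 write: already M (modified), no change] -> [I,M]
Op 9: C1 read [C1 read: already in M, no change] -> [I,M]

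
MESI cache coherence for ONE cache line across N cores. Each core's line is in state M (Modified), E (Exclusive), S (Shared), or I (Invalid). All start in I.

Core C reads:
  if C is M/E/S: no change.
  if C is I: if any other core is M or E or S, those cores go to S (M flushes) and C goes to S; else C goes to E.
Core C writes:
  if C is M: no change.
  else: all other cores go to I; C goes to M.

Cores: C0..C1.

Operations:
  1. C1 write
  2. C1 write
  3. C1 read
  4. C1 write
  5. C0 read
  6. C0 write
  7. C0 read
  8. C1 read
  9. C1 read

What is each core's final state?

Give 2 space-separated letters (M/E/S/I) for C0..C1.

Answer: S S

Derivation:
Op 1: C1 write [C1 write: invalidate none -> C1=M] -> [I,M]
Op 2: C1 write [C1 write: already M (modified), no change] -> [I,M]
Op 3: C1 read [C1 read: already in M, no change] -> [I,M]
Op 4: C1 write [C1 write: already M (modified), no change] -> [I,M]
Op 5: C0 read [C0 read from I: others=['C1=M'] -> C0=S, others downsized to S] -> [S,S]
Op 6: C0 write [C0 write: invalidate ['C1=S'] -> C0=M] -> [M,I]
Op 7: C0 read [C0 read: already in M, no change] -> [M,I]
Op 8: C1 read [C1 read from I: others=['C0=M'] -> C1=S, others downsized to S] -> [S,S]
Op 9: C1 read [C1 read: already in S, no change] -> [S,S]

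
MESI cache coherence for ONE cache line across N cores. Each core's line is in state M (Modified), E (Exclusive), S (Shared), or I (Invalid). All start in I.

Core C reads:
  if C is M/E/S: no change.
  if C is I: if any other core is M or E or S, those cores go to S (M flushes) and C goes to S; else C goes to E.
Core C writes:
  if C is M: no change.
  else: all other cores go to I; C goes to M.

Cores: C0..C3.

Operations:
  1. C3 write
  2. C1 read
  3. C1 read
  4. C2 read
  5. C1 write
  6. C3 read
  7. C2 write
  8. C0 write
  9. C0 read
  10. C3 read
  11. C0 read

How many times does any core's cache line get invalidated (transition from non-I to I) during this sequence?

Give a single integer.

Answer: 5

Derivation:
Op 1: C3 write [C3 write: invalidate none -> C3=M] -> [I,I,I,M] (invalidations this op: 0; running total: 0)
Op 2: C1 read [C1 read from I: others=['C3=M'] -> C1=S, others downsized to S] -> [I,S,I,S] (invalidations this op: 0; running total: 0)
Op 3: C1 read [C1 read: already in S, no change] -> [I,S,I,S] (invalidations this op: 0; running total: 0)
Op 4: C2 read [C2 read from I: others=['C1=S', 'C3=S'] -> C2=S, others downsized to S] -> [I,S,S,S] (invalidations this op: 0; running total: 0)
Op 5: C1 write [C1 write: invalidate ['C2=S', 'C3=S'] -> C1=M] -> [I,M,I,I] (invalidations this op: 2; running total: 2)
Op 6: C3 read [C3 read from I: others=['C1=M'] -> C3=S, others downsized to S] -> [I,S,I,S] (invalidations this op: 0; running total: 2)
Op 7: C2 write [C2 write: invalidate ['C1=S', 'C3=S'] -> C2=M] -> [I,I,M,I] (invalidations this op: 2; running total: 4)
Op 8: C0 write [C0 write: invalidate ['C2=M'] -> C0=M] -> [M,I,I,I] (invalidations this op: 1; running total: 5)
Op 9: C0 read [C0 read: already in M, no change] -> [M,I,I,I] (invalidations this op: 0; running total: 5)
Op 10: C3 read [C3 read from I: others=['C0=M'] -> C3=S, others downsized to S] -> [S,I,I,S] (invalidations this op: 0; running total: 5)
Op 11: C0 read [C0 read: already in S, no change] -> [S,I,I,S] (invalidations this op: 0; running total: 5)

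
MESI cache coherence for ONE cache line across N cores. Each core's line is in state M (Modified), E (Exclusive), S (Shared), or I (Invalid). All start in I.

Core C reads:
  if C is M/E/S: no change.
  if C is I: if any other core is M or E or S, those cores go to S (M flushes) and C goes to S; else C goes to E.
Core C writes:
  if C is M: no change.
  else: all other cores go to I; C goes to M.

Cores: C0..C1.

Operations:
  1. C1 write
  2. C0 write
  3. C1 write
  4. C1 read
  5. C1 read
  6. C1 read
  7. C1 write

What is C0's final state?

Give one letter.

Op 1: C1 write [C1 write: invalidate none -> C1=M] -> [I,M]
Op 2: C0 write [C0 write: invalidate ['C1=M'] -> C0=M] -> [M,I]
Op 3: C1 write [C1 write: invalidate ['C0=M'] -> C1=M] -> [I,M]
Op 4: C1 read [C1 read: already in M, no change] -> [I,M]
Op 5: C1 read [C1 read: already in M, no change] -> [I,M]
Op 6: C1 read [C1 read: already in M, no change] -> [I,M]
Op 7: C1 write [C1 write: already M (modified), no change] -> [I,M]

Answer: I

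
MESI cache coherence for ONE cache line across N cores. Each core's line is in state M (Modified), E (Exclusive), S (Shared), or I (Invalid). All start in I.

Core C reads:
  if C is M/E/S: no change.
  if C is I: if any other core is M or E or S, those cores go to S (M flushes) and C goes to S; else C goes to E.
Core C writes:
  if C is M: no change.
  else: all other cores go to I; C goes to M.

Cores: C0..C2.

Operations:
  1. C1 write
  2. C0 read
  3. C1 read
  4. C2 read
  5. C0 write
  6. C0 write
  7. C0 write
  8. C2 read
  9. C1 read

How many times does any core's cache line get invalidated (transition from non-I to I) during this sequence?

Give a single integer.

Op 1: C1 write [C1 write: invalidate none -> C1=M] -> [I,M,I] (invalidations this op: 0; running total: 0)
Op 2: C0 read [C0 read from I: others=['C1=M'] -> C0=S, others downsized to S] -> [S,S,I] (invalidations this op: 0; running total: 0)
Op 3: C1 read [C1 read: already in S, no change] -> [S,S,I] (invalidations this op: 0; running total: 0)
Op 4: C2 read [C2 read from I: others=['C0=S', 'C1=S'] -> C2=S, others downsized to S] -> [S,S,S] (invalidations this op: 0; running total: 0)
Op 5: C0 write [C0 write: invalidate ['C1=S', 'C2=S'] -> C0=M] -> [M,I,I] (invalidations this op: 2; running total: 2)
Op 6: C0 write [C0 write: already M (modified), no change] -> [M,I,I] (invalidations this op: 0; running total: 2)
Op 7: C0 write [C0 write: already M (modified), no change] -> [M,I,I] (invalidations this op: 0; running total: 2)
Op 8: C2 read [C2 read from I: others=['C0=M'] -> C2=S, others downsized to S] -> [S,I,S] (invalidations this op: 0; running total: 2)
Op 9: C1 read [C1 read from I: others=['C0=S', 'C2=S'] -> C1=S, others downsized to S] -> [S,S,S] (invalidations this op: 0; running total: 2)

Answer: 2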